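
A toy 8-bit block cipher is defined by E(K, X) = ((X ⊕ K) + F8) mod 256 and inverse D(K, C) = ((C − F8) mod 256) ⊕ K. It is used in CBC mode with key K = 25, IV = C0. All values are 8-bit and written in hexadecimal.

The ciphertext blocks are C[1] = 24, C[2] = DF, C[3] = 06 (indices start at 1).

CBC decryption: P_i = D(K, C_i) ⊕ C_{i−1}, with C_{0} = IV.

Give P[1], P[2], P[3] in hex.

P[1]: D(K, 24) = 09; 09 ⊕ C0 = C9.
P[2]: D(K, DF) = C2; C2 ⊕ 24 = E6.
P[3]: D(K, 06) = 2B; 2B ⊕ DF = F4.

P[1] = C9, P[2] = E6, P[3] = F4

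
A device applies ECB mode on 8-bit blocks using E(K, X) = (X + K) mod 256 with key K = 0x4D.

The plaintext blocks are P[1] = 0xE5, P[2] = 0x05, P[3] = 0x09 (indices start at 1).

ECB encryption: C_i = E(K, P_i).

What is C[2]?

C[2] = 0x52

C[2]: E(K, 0x05) = 0x52.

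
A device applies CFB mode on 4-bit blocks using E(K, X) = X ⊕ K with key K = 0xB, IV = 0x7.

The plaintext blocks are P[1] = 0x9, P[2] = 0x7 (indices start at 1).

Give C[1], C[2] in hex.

C[1] = 0x5, C[2] = 0x9

CFB encryption: C_i = P_i ⊕ E(K, C_{i−1}), with C_{0} = IV.
C[1]: E(K, 0x7) = 0xC; 0x9 ⊕ 0xC = 0x5.
C[2]: E(K, 0x5) = 0xE; 0x7 ⊕ 0xE = 0x9.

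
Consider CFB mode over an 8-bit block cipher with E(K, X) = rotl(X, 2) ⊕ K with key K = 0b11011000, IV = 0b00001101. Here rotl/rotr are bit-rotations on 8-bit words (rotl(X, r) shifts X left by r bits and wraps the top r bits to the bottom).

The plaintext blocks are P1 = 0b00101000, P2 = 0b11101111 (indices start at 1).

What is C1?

C1 = 0b11000100

CFB encryption: C_i = P_i ⊕ E(K, C_{i−1}), with C_{0} = IV.
C1: E(K, 0b00001101) = 0b11101100; 0b00101000 ⊕ 0b11101100 = 0b11000100.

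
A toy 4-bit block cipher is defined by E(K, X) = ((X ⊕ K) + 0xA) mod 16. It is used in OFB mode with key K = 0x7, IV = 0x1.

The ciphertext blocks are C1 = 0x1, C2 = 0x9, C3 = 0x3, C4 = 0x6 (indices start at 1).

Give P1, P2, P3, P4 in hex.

P1 = 0x1, P2 = 0x8, P3 = 0x3, P4 = 0x7

OFB decryption: S_i = E(K, S_{i−1}) with S_{0} = IV; P_i = C_i ⊕ S_i.
P1: S = E(K, 0x1) = 0x0; 0x1 ⊕ 0x0 = 0x1.
P2: S = E(K, 0x0) = 0x1; 0x9 ⊕ 0x1 = 0x8.
P3: S = E(K, 0x1) = 0x0; 0x3 ⊕ 0x0 = 0x3.
P4: S = E(K, 0x0) = 0x1; 0x6 ⊕ 0x1 = 0x7.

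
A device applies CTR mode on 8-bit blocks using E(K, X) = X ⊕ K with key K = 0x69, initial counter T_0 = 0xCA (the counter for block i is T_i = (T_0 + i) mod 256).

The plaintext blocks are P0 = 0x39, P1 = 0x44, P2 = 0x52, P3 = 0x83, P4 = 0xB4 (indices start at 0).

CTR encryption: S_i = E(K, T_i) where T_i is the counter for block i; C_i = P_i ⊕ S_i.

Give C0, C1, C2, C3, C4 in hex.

C0: T = 0xCA, S = E(K, T) = 0xA3; 0x39 ⊕ 0xA3 = 0x9A.
C1: T = 0xCB, S = E(K, T) = 0xA2; 0x44 ⊕ 0xA2 = 0xE6.
C2: T = 0xCC, S = E(K, T) = 0xA5; 0x52 ⊕ 0xA5 = 0xF7.
C3: T = 0xCD, S = E(K, T) = 0xA4; 0x83 ⊕ 0xA4 = 0x27.
C4: T = 0xCE, S = E(K, T) = 0xA7; 0xB4 ⊕ 0xA7 = 0x13.

C0 = 0x9A, C1 = 0xE6, C2 = 0xF7, C3 = 0x27, C4 = 0x13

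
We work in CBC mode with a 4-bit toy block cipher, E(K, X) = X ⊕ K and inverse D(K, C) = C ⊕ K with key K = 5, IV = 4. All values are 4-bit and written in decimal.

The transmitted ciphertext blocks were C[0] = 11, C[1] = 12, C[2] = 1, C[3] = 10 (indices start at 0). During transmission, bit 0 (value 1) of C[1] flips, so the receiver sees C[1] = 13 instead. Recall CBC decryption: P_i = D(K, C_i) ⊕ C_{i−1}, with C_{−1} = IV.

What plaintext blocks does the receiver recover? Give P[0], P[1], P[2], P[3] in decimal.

Only C[1] changed, to 13. In CBC, a change in C_i garbles P_i and flips the same bit in P_{i+1}. Decrypting the received ciphertext:
P[0]: D(K, 11) = 14; 14 ⊕ 4 = 10.
P[1]: D(K, 13) = 8; 8 ⊕ 11 = 3.
P[2]: D(K, 1) = 4; 4 ⊕ 13 = 9.
P[3]: D(K, 10) = 15; 15 ⊕ 1 = 14.
Blocks that differ from the original plaintext: P[1], P[2].

P[0] = 10, P[1] = 3, P[2] = 9, P[3] = 14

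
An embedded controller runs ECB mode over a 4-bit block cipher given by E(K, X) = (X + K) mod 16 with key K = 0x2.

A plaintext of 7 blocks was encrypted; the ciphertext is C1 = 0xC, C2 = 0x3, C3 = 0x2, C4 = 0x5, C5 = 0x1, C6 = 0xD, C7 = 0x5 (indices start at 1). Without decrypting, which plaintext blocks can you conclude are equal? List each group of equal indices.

ECB encrypts each block independently with the same key, so equal ciphertext blocks imply equal plaintext blocks.
C4 = C7 = 0x5, so P4 = P7.

P4 = P7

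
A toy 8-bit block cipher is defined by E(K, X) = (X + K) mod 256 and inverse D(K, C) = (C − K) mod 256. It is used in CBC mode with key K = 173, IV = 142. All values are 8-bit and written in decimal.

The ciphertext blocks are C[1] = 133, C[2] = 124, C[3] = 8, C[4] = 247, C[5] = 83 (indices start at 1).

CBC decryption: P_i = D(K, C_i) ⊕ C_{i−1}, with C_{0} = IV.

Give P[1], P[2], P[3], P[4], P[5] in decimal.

P[1] = 86, P[2] = 74, P[3] = 39, P[4] = 66, P[5] = 81

P[1]: D(K, 133) = 216; 216 ⊕ 142 = 86.
P[2]: D(K, 124) = 207; 207 ⊕ 133 = 74.
P[3]: D(K, 8) = 91; 91 ⊕ 124 = 39.
P[4]: D(K, 247) = 74; 74 ⊕ 8 = 66.
P[5]: D(K, 83) = 166; 166 ⊕ 247 = 81.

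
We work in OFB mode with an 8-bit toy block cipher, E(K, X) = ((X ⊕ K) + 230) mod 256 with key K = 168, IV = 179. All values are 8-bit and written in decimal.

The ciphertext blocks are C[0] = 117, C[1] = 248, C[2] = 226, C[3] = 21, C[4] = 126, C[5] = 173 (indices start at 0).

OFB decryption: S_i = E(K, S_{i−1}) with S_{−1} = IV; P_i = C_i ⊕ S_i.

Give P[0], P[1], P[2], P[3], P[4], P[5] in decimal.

P[0] = 116, P[1] = 119, P[2] = 239, P[3] = 158, P[4] = 119, P[5] = 42

P[0]: S = E(K, 179) = 1; 117 ⊕ 1 = 116.
P[1]: S = E(K, 1) = 143; 248 ⊕ 143 = 119.
P[2]: S = E(K, 143) = 13; 226 ⊕ 13 = 239.
P[3]: S = E(K, 13) = 139; 21 ⊕ 139 = 158.
P[4]: S = E(K, 139) = 9; 126 ⊕ 9 = 119.
P[5]: S = E(K, 9) = 135; 173 ⊕ 135 = 42.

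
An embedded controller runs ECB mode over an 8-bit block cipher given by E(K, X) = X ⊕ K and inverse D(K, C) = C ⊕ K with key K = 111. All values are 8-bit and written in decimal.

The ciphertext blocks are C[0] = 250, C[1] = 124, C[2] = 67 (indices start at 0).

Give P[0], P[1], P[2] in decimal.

ECB decryption: P_i = D(K, C_i).
P[0]: D(K, 250) = 149.
P[1]: D(K, 124) = 19.
P[2]: D(K, 67) = 44.

P[0] = 149, P[1] = 19, P[2] = 44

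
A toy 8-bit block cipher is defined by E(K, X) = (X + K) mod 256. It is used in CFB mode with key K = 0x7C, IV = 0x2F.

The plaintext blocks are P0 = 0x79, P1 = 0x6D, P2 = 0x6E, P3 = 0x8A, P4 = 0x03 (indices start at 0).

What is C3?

C3 = 0xE7

CFB encryption: C_i = P_i ⊕ E(K, C_{i−1}), with C_{−1} = IV.
C0: E(K, 0x2F) = 0xAB; 0x79 ⊕ 0xAB = 0xD2.
C1: E(K, 0xD2) = 0x4E; 0x6D ⊕ 0x4E = 0x23.
C2: E(K, 0x23) = 0x9F; 0x6E ⊕ 0x9F = 0xF1.
C3: E(K, 0xF1) = 0x6D; 0x8A ⊕ 0x6D = 0xE7.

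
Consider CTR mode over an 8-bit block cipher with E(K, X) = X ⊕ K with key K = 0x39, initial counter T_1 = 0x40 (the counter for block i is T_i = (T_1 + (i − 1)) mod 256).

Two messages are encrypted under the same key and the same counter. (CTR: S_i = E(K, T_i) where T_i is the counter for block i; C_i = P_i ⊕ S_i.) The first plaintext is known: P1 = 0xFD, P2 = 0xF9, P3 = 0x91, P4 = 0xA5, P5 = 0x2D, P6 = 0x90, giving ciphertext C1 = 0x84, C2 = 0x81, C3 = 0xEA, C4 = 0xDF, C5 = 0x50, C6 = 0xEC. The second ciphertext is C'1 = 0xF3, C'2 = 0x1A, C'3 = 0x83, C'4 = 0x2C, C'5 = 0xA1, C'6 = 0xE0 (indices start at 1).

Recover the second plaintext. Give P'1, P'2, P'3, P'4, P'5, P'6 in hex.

In CTR with a reused counter, both messages share the same keystream S_i, so C_i ⊕ C'_i = P_i ⊕ P'_i and thus P'_i = P_i ⊕ C_i ⊕ C'_i.
P'1: 0xFD ⊕ 0x84 ⊕ 0xF3 = 0x8A.
P'2: 0xF9 ⊕ 0x81 ⊕ 0x1A = 0x62.
P'3: 0x91 ⊕ 0xEA ⊕ 0x83 = 0xF8.
P'4: 0xA5 ⊕ 0xDF ⊕ 0x2C = 0x56.
P'5: 0x2D ⊕ 0x50 ⊕ 0xA1 = 0xDC.
P'6: 0x90 ⊕ 0xEC ⊕ 0xE0 = 0x9C.

P'1 = 0x8A, P'2 = 0x62, P'3 = 0xF8, P'4 = 0x56, P'5 = 0xDC, P'6 = 0x9C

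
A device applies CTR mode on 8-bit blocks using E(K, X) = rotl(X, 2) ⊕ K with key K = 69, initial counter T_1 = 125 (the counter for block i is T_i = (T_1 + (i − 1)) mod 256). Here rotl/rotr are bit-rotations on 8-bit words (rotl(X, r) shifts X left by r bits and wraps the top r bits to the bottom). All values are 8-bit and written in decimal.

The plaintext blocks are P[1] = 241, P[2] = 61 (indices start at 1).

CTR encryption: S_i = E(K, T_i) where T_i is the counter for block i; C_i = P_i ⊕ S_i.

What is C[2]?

C[1]: T = 125, S = E(K, T) = 176; 241 ⊕ 176 = 65.
C[2]: T = 126, S = E(K, T) = 188; 61 ⊕ 188 = 129.

C[2] = 129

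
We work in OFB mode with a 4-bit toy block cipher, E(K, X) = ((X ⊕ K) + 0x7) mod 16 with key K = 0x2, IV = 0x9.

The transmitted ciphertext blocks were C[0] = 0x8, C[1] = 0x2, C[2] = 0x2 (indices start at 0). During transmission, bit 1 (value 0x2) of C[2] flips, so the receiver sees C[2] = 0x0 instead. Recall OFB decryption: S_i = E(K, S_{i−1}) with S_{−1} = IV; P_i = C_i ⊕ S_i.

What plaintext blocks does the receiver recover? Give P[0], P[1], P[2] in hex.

P[0] = 0xA, P[1] = 0x5, P[2] = 0xC

Only C[2] changed, to 0x0. In OFB, a change in C_i flips the same bit in P_i only; the keystream is unaffected. Decrypting the received ciphertext:
P[0]: S = E(K, 0x9) = 0x2; 0x8 ⊕ 0x2 = 0xA.
P[1]: S = E(K, 0x2) = 0x7; 0x2 ⊕ 0x7 = 0x5.
P[2]: S = E(K, 0x7) = 0xC; 0x0 ⊕ 0xC = 0xC.
Blocks that differ from the original plaintext: P[2].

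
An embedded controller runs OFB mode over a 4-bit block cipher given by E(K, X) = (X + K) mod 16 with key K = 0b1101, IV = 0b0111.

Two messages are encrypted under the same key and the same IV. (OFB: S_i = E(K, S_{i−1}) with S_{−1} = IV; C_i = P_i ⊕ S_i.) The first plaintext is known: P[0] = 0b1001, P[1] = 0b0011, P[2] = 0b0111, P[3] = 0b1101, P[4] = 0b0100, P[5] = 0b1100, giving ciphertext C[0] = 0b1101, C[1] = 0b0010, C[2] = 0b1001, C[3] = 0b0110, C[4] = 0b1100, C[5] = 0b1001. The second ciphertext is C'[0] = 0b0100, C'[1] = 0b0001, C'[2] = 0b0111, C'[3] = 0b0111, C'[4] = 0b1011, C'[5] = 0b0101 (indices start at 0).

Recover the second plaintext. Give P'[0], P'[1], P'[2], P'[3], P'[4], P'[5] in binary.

P'[0] = 0b0000, P'[1] = 0b0000, P'[2] = 0b1001, P'[3] = 0b1100, P'[4] = 0b0011, P'[5] = 0b0000

In OFB with a reused IV, both messages share the same keystream S_i, so C_i ⊕ C'_i = P_i ⊕ P'_i and thus P'_i = P_i ⊕ C_i ⊕ C'_i.
P'[0]: 0b1001 ⊕ 0b1101 ⊕ 0b0100 = 0b0000.
P'[1]: 0b0011 ⊕ 0b0010 ⊕ 0b0001 = 0b0000.
P'[2]: 0b0111 ⊕ 0b1001 ⊕ 0b0111 = 0b1001.
P'[3]: 0b1101 ⊕ 0b0110 ⊕ 0b0111 = 0b1100.
P'[4]: 0b0100 ⊕ 0b1100 ⊕ 0b1011 = 0b0011.
P'[5]: 0b1100 ⊕ 0b1001 ⊕ 0b0101 = 0b0000.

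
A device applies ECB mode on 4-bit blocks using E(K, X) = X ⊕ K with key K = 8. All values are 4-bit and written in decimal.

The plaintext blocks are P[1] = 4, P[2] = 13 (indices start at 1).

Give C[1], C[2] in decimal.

ECB encryption: C_i = E(K, P_i).
C[1]: E(K, 4) = 12.
C[2]: E(K, 13) = 5.

C[1] = 12, C[2] = 5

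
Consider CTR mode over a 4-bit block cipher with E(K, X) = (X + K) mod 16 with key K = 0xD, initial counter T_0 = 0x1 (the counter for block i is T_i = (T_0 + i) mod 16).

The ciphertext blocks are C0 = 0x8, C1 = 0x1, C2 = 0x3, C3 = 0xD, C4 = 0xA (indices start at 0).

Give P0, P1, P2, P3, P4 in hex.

CTR decryption: S_i = E(K, T_i) where T_i is the counter for block i; P_i = C_i ⊕ S_i.
P0: T = 0x1, S = E(K, T) = 0xE; 0x8 ⊕ 0xE = 0x6.
P1: T = 0x2, S = E(K, T) = 0xF; 0x1 ⊕ 0xF = 0xE.
P2: T = 0x3, S = E(K, T) = 0x0; 0x3 ⊕ 0x0 = 0x3.
P3: T = 0x4, S = E(K, T) = 0x1; 0xD ⊕ 0x1 = 0xC.
P4: T = 0x5, S = E(K, T) = 0x2; 0xA ⊕ 0x2 = 0x8.

P0 = 0x6, P1 = 0xE, P2 = 0x3, P3 = 0xC, P4 = 0x8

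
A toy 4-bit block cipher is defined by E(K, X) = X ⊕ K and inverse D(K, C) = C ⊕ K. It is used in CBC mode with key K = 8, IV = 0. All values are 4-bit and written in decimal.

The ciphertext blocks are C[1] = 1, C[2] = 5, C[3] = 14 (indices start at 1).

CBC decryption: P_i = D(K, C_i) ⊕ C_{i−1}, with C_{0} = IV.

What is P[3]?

P[3] = 3

P[3]: D(K, 14) = 6; 6 ⊕ 5 = 3.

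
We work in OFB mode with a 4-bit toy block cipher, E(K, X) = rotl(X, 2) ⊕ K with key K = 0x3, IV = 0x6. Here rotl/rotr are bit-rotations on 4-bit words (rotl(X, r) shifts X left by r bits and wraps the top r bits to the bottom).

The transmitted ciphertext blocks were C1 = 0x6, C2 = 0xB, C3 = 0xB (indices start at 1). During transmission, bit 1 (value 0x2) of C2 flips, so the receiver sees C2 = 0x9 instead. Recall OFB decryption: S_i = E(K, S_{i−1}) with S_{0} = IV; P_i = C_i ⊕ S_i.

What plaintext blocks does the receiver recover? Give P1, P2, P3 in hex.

Only C2 changed, to 0x9. In OFB, a change in C_i flips the same bit in P_i only; the keystream is unaffected. Decrypting the received ciphertext:
P1: S = E(K, 0x6) = 0xA; 0x6 ⊕ 0xA = 0xC.
P2: S = E(K, 0xA) = 0x9; 0x9 ⊕ 0x9 = 0x0.
P3: S = E(K, 0x9) = 0x5; 0xB ⊕ 0x5 = 0xE.
Blocks that differ from the original plaintext: P2.

P1 = 0xC, P2 = 0x0, P3 = 0xE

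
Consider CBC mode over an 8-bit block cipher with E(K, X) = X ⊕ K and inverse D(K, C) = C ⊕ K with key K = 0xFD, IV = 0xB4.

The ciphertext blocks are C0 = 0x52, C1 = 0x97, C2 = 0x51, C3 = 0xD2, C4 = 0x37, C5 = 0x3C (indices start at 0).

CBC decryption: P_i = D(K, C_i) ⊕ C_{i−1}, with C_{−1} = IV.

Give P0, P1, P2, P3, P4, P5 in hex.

P0 = 0x1B, P1 = 0x38, P2 = 0x3B, P3 = 0x7E, P4 = 0x18, P5 = 0xF6

P0: D(K, 0x52) = 0xAF; 0xAF ⊕ 0xB4 = 0x1B.
P1: D(K, 0x97) = 0x6A; 0x6A ⊕ 0x52 = 0x38.
P2: D(K, 0x51) = 0xAC; 0xAC ⊕ 0x97 = 0x3B.
P3: D(K, 0xD2) = 0x2F; 0x2F ⊕ 0x51 = 0x7E.
P4: D(K, 0x37) = 0xCA; 0xCA ⊕ 0xD2 = 0x18.
P5: D(K, 0x3C) = 0xC1; 0xC1 ⊕ 0x37 = 0xF6.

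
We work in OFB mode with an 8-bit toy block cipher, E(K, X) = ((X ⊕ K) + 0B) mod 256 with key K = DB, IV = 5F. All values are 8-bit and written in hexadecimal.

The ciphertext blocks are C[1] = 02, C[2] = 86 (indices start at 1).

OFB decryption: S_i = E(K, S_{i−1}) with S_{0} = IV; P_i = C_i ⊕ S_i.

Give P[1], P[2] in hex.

P[1] = 8D, P[2] = D9

P[1]: S = E(K, 5F) = 8F; 02 ⊕ 8F = 8D.
P[2]: S = E(K, 8F) = 5F; 86 ⊕ 5F = D9.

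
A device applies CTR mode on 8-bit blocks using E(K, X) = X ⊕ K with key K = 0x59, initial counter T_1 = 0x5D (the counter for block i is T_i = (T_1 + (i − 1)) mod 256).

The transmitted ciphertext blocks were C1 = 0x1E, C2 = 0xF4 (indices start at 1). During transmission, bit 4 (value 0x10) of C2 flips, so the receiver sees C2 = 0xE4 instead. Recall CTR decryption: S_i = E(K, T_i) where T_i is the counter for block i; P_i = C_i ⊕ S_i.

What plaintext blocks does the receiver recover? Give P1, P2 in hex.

P1 = 0x1A, P2 = 0xE3

Only C2 changed, to 0xE4. In CTR, a change in C_i flips the same bit in P_i only; the keystream is unaffected. Decrypting the received ciphertext:
P1: T = 0x5D, S = E(K, T) = 0x04; 0x1E ⊕ 0x04 = 0x1A.
P2: T = 0x5E, S = E(K, T) = 0x07; 0xE4 ⊕ 0x07 = 0xE3.
Blocks that differ from the original plaintext: P2.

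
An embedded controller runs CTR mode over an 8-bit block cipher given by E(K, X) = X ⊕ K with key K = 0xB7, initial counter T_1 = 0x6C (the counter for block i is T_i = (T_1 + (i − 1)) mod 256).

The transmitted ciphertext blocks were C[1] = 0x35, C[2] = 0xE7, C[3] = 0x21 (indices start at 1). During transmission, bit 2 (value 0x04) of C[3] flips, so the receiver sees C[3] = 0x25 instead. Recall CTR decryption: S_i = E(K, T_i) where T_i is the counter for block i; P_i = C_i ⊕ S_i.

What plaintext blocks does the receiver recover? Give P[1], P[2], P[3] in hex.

P[1] = 0xEE, P[2] = 0x3D, P[3] = 0xFC

Only C[3] changed, to 0x25. In CTR, a change in C_i flips the same bit in P_i only; the keystream is unaffected. Decrypting the received ciphertext:
P[1]: T = 0x6C, S = E(K, T) = 0xDB; 0x35 ⊕ 0xDB = 0xEE.
P[2]: T = 0x6D, S = E(K, T) = 0xDA; 0xE7 ⊕ 0xDA = 0x3D.
P[3]: T = 0x6E, S = E(K, T) = 0xD9; 0x25 ⊕ 0xD9 = 0xFC.
Blocks that differ from the original plaintext: P[3].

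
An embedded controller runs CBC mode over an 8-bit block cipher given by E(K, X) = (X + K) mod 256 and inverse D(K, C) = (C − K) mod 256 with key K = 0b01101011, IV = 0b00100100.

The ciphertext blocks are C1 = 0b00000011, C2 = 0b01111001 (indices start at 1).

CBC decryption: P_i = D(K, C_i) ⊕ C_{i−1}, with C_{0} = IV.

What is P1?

P1 = 0b10111100

P1: D(K, 0b00000011) = 0b10011000; 0b10011000 ⊕ 0b00100100 = 0b10111100.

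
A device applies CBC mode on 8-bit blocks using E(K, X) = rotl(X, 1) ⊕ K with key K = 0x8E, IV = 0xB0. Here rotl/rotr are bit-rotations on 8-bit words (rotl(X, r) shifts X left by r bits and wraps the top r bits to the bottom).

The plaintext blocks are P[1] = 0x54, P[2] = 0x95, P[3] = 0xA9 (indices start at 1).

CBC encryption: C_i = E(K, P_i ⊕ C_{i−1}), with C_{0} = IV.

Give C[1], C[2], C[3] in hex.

C[1]: P[1] ⊕ 0xB0 = 0xE4; E(K, 0xE4) = 0x47.
C[2]: P[2] ⊕ 0x47 = 0xD2; E(K, 0xD2) = 0x2B.
C[3]: P[3] ⊕ 0x2B = 0x82; E(K, 0x82) = 0x8B.

C[1] = 0x47, C[2] = 0x2B, C[3] = 0x8B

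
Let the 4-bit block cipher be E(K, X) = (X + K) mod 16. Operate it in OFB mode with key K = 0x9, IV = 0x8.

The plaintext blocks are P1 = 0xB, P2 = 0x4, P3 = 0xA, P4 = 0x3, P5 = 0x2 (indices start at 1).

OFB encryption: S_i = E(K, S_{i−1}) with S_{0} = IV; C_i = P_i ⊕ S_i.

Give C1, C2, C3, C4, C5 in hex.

C1: S = E(K, 0x8) = 0x1; 0xB ⊕ 0x1 = 0xA.
C2: S = E(K, 0x1) = 0xA; 0x4 ⊕ 0xA = 0xE.
C3: S = E(K, 0xA) = 0x3; 0xA ⊕ 0x3 = 0x9.
C4: S = E(K, 0x3) = 0xC; 0x3 ⊕ 0xC = 0xF.
C5: S = E(K, 0xC) = 0x5; 0x2 ⊕ 0x5 = 0x7.

C1 = 0xA, C2 = 0xE, C3 = 0x9, C4 = 0xF, C5 = 0x7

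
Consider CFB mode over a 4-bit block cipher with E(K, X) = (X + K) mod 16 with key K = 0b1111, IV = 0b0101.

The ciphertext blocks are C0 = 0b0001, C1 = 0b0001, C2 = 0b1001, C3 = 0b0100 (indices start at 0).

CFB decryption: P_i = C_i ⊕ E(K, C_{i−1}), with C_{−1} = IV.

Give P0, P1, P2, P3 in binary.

P0: E(K, 0b0101) = 0b0100; 0b0001 ⊕ 0b0100 = 0b0101.
P1: E(K, 0b0001) = 0b0000; 0b0001 ⊕ 0b0000 = 0b0001.
P2: E(K, 0b0001) = 0b0000; 0b1001 ⊕ 0b0000 = 0b1001.
P3: E(K, 0b1001) = 0b1000; 0b0100 ⊕ 0b1000 = 0b1100.

P0 = 0b0101, P1 = 0b0001, P2 = 0b1001, P3 = 0b1100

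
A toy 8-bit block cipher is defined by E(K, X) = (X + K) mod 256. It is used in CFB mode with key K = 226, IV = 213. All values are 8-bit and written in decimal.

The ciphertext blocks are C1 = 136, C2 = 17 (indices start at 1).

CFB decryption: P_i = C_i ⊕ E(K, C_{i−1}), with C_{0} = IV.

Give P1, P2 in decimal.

P1: E(K, 213) = 183; 136 ⊕ 183 = 63.
P2: E(K, 136) = 106; 17 ⊕ 106 = 123.

P1 = 63, P2 = 123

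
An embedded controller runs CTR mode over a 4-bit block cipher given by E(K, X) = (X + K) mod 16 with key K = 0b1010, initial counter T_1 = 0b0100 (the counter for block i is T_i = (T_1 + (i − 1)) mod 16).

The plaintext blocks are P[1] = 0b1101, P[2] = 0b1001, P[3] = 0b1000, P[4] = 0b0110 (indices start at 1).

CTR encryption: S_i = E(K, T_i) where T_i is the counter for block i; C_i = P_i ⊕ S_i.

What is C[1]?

C[1] = 0b0011

C[1]: T = 0b0100, S = E(K, T) = 0b1110; 0b1101 ⊕ 0b1110 = 0b0011.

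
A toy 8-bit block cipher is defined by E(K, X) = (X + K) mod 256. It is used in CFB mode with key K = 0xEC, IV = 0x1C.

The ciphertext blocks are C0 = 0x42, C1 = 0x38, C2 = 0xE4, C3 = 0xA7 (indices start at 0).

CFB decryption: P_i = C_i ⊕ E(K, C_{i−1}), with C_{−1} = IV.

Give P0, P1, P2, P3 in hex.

P0: E(K, 0x1C) = 0x08; 0x42 ⊕ 0x08 = 0x4A.
P1: E(K, 0x42) = 0x2E; 0x38 ⊕ 0x2E = 0x16.
P2: E(K, 0x38) = 0x24; 0xE4 ⊕ 0x24 = 0xC0.
P3: E(K, 0xE4) = 0xD0; 0xA7 ⊕ 0xD0 = 0x77.

P0 = 0x4A, P1 = 0x16, P2 = 0xC0, P3 = 0x77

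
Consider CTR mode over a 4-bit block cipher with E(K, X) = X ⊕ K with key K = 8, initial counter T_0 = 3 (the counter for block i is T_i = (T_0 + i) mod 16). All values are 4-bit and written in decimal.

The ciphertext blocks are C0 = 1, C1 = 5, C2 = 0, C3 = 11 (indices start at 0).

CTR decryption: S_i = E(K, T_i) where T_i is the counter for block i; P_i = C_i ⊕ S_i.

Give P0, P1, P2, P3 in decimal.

P0: T = 3, S = E(K, T) = 11; 1 ⊕ 11 = 10.
P1: T = 4, S = E(K, T) = 12; 5 ⊕ 12 = 9.
P2: T = 5, S = E(K, T) = 13; 0 ⊕ 13 = 13.
P3: T = 6, S = E(K, T) = 14; 11 ⊕ 14 = 5.

P0 = 10, P1 = 9, P2 = 13, P3 = 5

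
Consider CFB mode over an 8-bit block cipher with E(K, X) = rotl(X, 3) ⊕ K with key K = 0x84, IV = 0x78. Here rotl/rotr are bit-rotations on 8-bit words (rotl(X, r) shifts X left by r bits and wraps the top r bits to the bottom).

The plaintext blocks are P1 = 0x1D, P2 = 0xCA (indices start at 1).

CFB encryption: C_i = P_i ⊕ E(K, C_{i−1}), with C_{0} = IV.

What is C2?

C1: E(K, 0x78) = 0x47; 0x1D ⊕ 0x47 = 0x5A.
C2: E(K, 0x5A) = 0x56; 0xCA ⊕ 0x56 = 0x9C.

C2 = 0x9C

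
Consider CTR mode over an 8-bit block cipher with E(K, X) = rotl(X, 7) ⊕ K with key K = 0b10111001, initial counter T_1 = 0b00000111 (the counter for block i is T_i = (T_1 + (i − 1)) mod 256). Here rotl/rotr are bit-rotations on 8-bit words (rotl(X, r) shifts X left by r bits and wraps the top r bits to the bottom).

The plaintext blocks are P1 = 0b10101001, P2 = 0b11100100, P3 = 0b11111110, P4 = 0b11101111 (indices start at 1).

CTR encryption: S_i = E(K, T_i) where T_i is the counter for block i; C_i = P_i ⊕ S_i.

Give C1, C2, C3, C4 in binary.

C1: T = 0b00000111, S = E(K, T) = 0b00111010; 0b10101001 ⊕ 0b00111010 = 0b10010011.
C2: T = 0b00001000, S = E(K, T) = 0b10111101; 0b11100100 ⊕ 0b10111101 = 0b01011001.
C3: T = 0b00001001, S = E(K, T) = 0b00111101; 0b11111110 ⊕ 0b00111101 = 0b11000011.
C4: T = 0b00001010, S = E(K, T) = 0b10111100; 0b11101111 ⊕ 0b10111100 = 0b01010011.

C1 = 0b10010011, C2 = 0b01011001, C3 = 0b11000011, C4 = 0b01010011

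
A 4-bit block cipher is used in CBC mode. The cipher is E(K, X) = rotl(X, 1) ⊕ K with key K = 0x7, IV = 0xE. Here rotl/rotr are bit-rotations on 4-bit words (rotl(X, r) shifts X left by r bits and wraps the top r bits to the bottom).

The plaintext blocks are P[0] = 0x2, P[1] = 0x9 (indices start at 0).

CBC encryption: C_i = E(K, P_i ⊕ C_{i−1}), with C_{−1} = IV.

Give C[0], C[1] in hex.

C[0]: P[0] ⊕ 0xE = 0xC; E(K, 0xC) = 0xE.
C[1]: P[1] ⊕ 0xE = 0x7; E(K, 0x7) = 0x9.

C[0] = 0xE, C[1] = 0x9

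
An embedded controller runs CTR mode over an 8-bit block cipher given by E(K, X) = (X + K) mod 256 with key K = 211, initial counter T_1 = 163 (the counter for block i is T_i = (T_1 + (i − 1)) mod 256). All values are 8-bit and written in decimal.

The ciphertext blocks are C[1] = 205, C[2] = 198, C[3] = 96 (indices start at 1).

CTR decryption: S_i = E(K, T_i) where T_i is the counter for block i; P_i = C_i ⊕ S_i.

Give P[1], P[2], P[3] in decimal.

P[1] = 187, P[2] = 177, P[3] = 24

P[1]: T = 163, S = E(K, T) = 118; 205 ⊕ 118 = 187.
P[2]: T = 164, S = E(K, T) = 119; 198 ⊕ 119 = 177.
P[3]: T = 165, S = E(K, T) = 120; 96 ⊕ 120 = 24.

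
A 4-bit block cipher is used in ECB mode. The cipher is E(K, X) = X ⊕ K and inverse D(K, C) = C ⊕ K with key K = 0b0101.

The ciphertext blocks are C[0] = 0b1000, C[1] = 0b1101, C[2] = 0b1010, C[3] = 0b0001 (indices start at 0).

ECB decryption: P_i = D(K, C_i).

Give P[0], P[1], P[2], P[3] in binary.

P[0]: D(K, 0b1000) = 0b1101.
P[1]: D(K, 0b1101) = 0b1000.
P[2]: D(K, 0b1010) = 0b1111.
P[3]: D(K, 0b0001) = 0b0100.

P[0] = 0b1101, P[1] = 0b1000, P[2] = 0b1111, P[3] = 0b0100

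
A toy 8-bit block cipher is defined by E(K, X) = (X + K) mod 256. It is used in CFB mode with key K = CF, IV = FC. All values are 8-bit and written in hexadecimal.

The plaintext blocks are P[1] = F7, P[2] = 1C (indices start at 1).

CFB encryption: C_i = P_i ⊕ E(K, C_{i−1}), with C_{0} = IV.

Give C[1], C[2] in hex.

C[1]: E(K, FC) = CB; F7 ⊕ CB = 3C.
C[2]: E(K, 3C) = 0B; 1C ⊕ 0B = 17.

C[1] = 3C, C[2] = 17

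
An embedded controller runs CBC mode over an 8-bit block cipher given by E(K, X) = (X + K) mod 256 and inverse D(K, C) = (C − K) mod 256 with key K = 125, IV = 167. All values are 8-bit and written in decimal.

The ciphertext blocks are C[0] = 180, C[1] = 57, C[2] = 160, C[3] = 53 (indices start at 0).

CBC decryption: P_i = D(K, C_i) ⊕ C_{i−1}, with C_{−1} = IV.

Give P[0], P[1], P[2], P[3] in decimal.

P[0]: D(K, 180) = 55; 55 ⊕ 167 = 144.
P[1]: D(K, 57) = 188; 188 ⊕ 180 = 8.
P[2]: D(K, 160) = 35; 35 ⊕ 57 = 26.
P[3]: D(K, 53) = 184; 184 ⊕ 160 = 24.

P[0] = 144, P[1] = 8, P[2] = 26, P[3] = 24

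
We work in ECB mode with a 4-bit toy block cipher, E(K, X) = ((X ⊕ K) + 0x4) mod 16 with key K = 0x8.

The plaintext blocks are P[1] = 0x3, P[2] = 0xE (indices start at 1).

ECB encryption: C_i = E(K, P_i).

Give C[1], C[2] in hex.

C[1] = 0xF, C[2] = 0xA

C[1]: E(K, 0x3) = 0xF.
C[2]: E(K, 0xE) = 0xA.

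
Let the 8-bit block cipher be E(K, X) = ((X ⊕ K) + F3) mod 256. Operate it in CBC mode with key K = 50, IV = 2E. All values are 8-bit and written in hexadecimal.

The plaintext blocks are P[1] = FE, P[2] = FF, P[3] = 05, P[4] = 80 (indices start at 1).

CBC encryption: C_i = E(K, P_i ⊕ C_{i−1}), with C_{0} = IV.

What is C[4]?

C[4] = 50

C[1]: P[1] ⊕ 2E = D0; E(K, D0) = 73.
C[2]: P[2] ⊕ 73 = 8C; E(K, 8C) = CF.
C[3]: P[3] ⊕ CF = CA; E(K, CA) = 8D.
C[4]: P[4] ⊕ 8D = 0D; E(K, 0D) = 50.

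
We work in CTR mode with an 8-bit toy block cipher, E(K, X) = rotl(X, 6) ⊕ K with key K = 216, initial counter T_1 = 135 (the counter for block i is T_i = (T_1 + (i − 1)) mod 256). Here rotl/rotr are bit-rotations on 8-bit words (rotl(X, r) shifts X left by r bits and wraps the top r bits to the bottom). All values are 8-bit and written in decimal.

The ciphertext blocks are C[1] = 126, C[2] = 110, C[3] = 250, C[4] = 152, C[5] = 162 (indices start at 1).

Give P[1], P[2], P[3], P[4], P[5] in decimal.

CTR decryption: S_i = E(K, T_i) where T_i is the counter for block i; P_i = C_i ⊕ S_i.
P[1]: T = 135, S = E(K, T) = 57; 126 ⊕ 57 = 71.
P[2]: T = 136, S = E(K, T) = 250; 110 ⊕ 250 = 148.
P[3]: T = 137, S = E(K, T) = 186; 250 ⊕ 186 = 64.
P[4]: T = 138, S = E(K, T) = 122; 152 ⊕ 122 = 226.
P[5]: T = 139, S = E(K, T) = 58; 162 ⊕ 58 = 152.

P[1] = 71, P[2] = 148, P[3] = 64, P[4] = 226, P[5] = 152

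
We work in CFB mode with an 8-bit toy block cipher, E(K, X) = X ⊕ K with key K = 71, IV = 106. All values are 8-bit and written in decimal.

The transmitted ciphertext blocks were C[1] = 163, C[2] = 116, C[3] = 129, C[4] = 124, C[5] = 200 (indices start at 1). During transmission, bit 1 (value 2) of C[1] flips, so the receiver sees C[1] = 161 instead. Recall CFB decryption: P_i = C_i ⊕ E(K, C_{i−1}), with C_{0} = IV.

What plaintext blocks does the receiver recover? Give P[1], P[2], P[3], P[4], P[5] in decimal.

Only C[1] changed, to 161. In CFB, a change in C_i flips the same bit in P_i and garbles P_{i+1}. Decrypting the received ciphertext:
P[1]: E(K, 106) = 45; 161 ⊕ 45 = 140.
P[2]: E(K, 161) = 230; 116 ⊕ 230 = 146.
P[3]: E(K, 116) = 51; 129 ⊕ 51 = 178.
P[4]: E(K, 129) = 198; 124 ⊕ 198 = 186.
P[5]: E(K, 124) = 59; 200 ⊕ 59 = 243.
Blocks that differ from the original plaintext: P[1], P[2].

P[1] = 140, P[2] = 146, P[3] = 178, P[4] = 186, P[5] = 243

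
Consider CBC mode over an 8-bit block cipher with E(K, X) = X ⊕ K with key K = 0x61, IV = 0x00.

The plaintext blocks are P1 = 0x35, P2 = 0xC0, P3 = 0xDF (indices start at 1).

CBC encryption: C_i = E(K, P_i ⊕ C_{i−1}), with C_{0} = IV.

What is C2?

C2 = 0xF5

C1: P1 ⊕ 0x00 = 0x35; E(K, 0x35) = 0x54.
C2: P2 ⊕ 0x54 = 0x94; E(K, 0x94) = 0xF5.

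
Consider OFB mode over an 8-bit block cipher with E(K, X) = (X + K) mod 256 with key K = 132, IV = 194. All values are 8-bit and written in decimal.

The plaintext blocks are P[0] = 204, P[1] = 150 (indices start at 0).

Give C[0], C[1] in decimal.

C[0] = 138, C[1] = 92

OFB encryption: S_i = E(K, S_{i−1}) with S_{−1} = IV; C_i = P_i ⊕ S_i.
C[0]: S = E(K, 194) = 70; 204 ⊕ 70 = 138.
C[1]: S = E(K, 70) = 202; 150 ⊕ 202 = 92.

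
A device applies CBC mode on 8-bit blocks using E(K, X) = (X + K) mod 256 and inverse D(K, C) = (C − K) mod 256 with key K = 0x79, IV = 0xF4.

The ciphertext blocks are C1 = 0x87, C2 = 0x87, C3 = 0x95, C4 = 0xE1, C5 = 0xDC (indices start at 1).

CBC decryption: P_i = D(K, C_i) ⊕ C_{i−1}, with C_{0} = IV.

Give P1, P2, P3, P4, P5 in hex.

P1 = 0xFA, P2 = 0x89, P3 = 0x9B, P4 = 0xFD, P5 = 0x82

P1: D(K, 0x87) = 0x0E; 0x0E ⊕ 0xF4 = 0xFA.
P2: D(K, 0x87) = 0x0E; 0x0E ⊕ 0x87 = 0x89.
P3: D(K, 0x95) = 0x1C; 0x1C ⊕ 0x87 = 0x9B.
P4: D(K, 0xE1) = 0x68; 0x68 ⊕ 0x95 = 0xFD.
P5: D(K, 0xDC) = 0x63; 0x63 ⊕ 0xE1 = 0x82.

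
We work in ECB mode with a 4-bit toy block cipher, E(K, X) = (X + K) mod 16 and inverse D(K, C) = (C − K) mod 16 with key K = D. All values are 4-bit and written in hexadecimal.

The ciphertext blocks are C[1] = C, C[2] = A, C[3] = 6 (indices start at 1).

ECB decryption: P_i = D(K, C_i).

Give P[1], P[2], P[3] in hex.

P[1] = F, P[2] = D, P[3] = 9

P[1]: D(K, C) = F.
P[2]: D(K, A) = D.
P[3]: D(K, 6) = 9.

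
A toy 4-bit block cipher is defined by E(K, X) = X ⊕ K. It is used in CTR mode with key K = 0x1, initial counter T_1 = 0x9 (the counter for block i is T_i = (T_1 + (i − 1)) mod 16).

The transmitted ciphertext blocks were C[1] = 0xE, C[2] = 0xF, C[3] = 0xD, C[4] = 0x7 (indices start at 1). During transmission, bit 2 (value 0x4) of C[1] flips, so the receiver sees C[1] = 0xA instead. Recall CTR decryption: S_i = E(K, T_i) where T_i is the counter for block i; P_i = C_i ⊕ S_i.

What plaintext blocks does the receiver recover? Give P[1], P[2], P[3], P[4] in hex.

Only C[1] changed, to 0xA. In CTR, a change in C_i flips the same bit in P_i only; the keystream is unaffected. Decrypting the received ciphertext:
P[1]: T = 0x9, S = E(K, T) = 0x8; 0xA ⊕ 0x8 = 0x2.
P[2]: T = 0xA, S = E(K, T) = 0xB; 0xF ⊕ 0xB = 0x4.
P[3]: T = 0xB, S = E(K, T) = 0xA; 0xD ⊕ 0xA = 0x7.
P[4]: T = 0xC, S = E(K, T) = 0xD; 0x7 ⊕ 0xD = 0xA.
Blocks that differ from the original plaintext: P[1].

P[1] = 0x2, P[2] = 0x4, P[3] = 0x7, P[4] = 0xA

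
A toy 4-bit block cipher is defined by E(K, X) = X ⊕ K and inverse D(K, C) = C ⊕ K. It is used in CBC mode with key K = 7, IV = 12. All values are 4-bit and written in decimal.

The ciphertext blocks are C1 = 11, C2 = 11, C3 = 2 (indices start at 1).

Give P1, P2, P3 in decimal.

P1 = 0, P2 = 7, P3 = 14

CBC decryption: P_i = D(K, C_i) ⊕ C_{i−1}, with C_{0} = IV.
P1: D(K, 11) = 12; 12 ⊕ 12 = 0.
P2: D(K, 11) = 12; 12 ⊕ 11 = 7.
P3: D(K, 2) = 5; 5 ⊕ 11 = 14.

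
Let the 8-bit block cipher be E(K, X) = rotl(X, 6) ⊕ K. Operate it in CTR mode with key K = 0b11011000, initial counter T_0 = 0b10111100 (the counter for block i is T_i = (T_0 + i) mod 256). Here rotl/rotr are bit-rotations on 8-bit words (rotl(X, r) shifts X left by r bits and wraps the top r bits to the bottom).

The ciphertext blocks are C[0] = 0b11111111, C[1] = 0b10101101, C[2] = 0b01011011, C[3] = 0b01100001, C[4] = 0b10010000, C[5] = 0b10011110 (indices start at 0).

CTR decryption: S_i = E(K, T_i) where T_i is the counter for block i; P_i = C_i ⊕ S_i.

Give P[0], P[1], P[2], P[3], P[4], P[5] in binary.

P[0]: T = 0b10111100, S = E(K, T) = 0b11110111; 0b11111111 ⊕ 0b11110111 = 0b00001000.
P[1]: T = 0b10111101, S = E(K, T) = 0b10110111; 0b10101101 ⊕ 0b10110111 = 0b00011010.
P[2]: T = 0b10111110, S = E(K, T) = 0b01110111; 0b01011011 ⊕ 0b01110111 = 0b00101100.
P[3]: T = 0b10111111, S = E(K, T) = 0b00110111; 0b01100001 ⊕ 0b00110111 = 0b01010110.
P[4]: T = 0b11000000, S = E(K, T) = 0b11101000; 0b10010000 ⊕ 0b11101000 = 0b01111000.
P[5]: T = 0b11000001, S = E(K, T) = 0b10101000; 0b10011110 ⊕ 0b10101000 = 0b00110110.

P[0] = 0b00001000, P[1] = 0b00011010, P[2] = 0b00101100, P[3] = 0b01010110, P[4] = 0b01111000, P[5] = 0b00110110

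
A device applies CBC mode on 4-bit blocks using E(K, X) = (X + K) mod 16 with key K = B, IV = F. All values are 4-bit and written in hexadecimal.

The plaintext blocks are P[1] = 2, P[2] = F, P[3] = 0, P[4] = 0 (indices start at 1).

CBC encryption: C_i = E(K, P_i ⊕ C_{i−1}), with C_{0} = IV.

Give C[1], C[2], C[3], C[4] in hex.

C[1] = 8, C[2] = 2, C[3] = D, C[4] = 8

C[1]: P[1] ⊕ F = D; E(K, D) = 8.
C[2]: P[2] ⊕ 8 = 7; E(K, 7) = 2.
C[3]: P[3] ⊕ 2 = 2; E(K, 2) = D.
C[4]: P[4] ⊕ D = D; E(K, D) = 8.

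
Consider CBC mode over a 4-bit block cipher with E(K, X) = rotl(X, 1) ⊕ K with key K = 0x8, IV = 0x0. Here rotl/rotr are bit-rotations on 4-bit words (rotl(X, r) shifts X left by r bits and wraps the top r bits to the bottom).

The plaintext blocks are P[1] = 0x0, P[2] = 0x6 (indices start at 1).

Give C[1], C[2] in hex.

CBC encryption: C_i = E(K, P_i ⊕ C_{i−1}), with C_{0} = IV.
C[1]: P[1] ⊕ 0x0 = 0x0; E(K, 0x0) = 0x8.
C[2]: P[2] ⊕ 0x8 = 0xE; E(K, 0xE) = 0x5.

C[1] = 0x8, C[2] = 0x5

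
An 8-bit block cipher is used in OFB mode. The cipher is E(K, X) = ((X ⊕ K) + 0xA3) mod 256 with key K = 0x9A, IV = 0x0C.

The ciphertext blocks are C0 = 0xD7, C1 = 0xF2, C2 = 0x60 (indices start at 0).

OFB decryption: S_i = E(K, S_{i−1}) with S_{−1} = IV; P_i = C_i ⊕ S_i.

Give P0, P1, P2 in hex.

P0: S = E(K, 0x0C) = 0x39; 0xD7 ⊕ 0x39 = 0xEE.
P1: S = E(K, 0x39) = 0x46; 0xF2 ⊕ 0x46 = 0xB4.
P2: S = E(K, 0x46) = 0x7F; 0x60 ⊕ 0x7F = 0x1F.

P0 = 0xEE, P1 = 0xB4, P2 = 0x1F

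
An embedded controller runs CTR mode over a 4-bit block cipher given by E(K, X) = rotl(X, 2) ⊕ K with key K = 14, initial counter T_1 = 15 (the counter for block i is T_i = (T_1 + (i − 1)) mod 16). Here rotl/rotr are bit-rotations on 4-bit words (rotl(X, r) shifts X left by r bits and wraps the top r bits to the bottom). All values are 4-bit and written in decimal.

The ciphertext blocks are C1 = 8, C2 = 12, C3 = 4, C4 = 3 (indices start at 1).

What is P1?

P1 = 9

CTR decryption: S_i = E(K, T_i) where T_i is the counter for block i; P_i = C_i ⊕ S_i.
P1: T = 15, S = E(K, T) = 1; 8 ⊕ 1 = 9.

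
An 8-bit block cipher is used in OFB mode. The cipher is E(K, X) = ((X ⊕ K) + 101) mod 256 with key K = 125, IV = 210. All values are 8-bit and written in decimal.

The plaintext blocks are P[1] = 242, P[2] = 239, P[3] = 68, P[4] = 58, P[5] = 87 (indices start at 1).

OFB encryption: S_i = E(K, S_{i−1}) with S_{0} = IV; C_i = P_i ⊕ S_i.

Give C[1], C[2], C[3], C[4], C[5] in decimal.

C[1]: S = E(K, 210) = 20; 242 ⊕ 20 = 230.
C[2]: S = E(K, 20) = 206; 239 ⊕ 206 = 33.
C[3]: S = E(K, 206) = 24; 68 ⊕ 24 = 92.
C[4]: S = E(K, 24) = 202; 58 ⊕ 202 = 240.
C[5]: S = E(K, 202) = 28; 87 ⊕ 28 = 75.

C[1] = 230, C[2] = 33, C[3] = 92, C[4] = 240, C[5] = 75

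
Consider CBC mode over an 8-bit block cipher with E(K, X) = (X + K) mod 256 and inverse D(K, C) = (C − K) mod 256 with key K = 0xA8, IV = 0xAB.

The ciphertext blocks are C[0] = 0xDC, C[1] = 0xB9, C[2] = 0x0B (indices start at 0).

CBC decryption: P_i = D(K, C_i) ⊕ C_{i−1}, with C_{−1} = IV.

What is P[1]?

P[1] = 0xCD

P[1]: D(K, 0xB9) = 0x11; 0x11 ⊕ 0xDC = 0xCD.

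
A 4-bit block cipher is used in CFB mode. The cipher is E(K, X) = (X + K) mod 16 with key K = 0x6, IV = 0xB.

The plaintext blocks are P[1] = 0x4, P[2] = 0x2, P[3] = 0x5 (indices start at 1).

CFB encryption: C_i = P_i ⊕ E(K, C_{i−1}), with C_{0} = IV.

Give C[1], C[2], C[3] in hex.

C[1]: E(K, 0xB) = 0x1; 0x4 ⊕ 0x1 = 0x5.
C[2]: E(K, 0x5) = 0xB; 0x2 ⊕ 0xB = 0x9.
C[3]: E(K, 0x9) = 0xF; 0x5 ⊕ 0xF = 0xA.

C[1] = 0x5, C[2] = 0x9, C[3] = 0xA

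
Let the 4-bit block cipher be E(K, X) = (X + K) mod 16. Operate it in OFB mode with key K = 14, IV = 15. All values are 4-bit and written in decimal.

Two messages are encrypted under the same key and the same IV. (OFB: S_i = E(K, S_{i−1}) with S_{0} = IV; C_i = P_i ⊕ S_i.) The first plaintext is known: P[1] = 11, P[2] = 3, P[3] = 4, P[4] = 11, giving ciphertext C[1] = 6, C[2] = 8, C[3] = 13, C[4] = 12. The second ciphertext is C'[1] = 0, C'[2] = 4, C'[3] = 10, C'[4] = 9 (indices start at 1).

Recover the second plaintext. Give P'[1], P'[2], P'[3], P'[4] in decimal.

P'[1] = 13, P'[2] = 15, P'[3] = 3, P'[4] = 14

In OFB with a reused IV, both messages share the same keystream S_i, so C_i ⊕ C'_i = P_i ⊕ P'_i and thus P'_i = P_i ⊕ C_i ⊕ C'_i.
P'[1]: 11 ⊕ 6 ⊕ 0 = 13.
P'[2]: 3 ⊕ 8 ⊕ 4 = 15.
P'[3]: 4 ⊕ 13 ⊕ 10 = 3.
P'[4]: 11 ⊕ 12 ⊕ 9 = 14.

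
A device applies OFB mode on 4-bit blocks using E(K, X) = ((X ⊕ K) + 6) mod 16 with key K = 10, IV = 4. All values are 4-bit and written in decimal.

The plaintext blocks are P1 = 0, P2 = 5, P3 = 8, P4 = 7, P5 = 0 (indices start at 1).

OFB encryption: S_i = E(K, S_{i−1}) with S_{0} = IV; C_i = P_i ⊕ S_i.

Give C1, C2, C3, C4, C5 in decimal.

C1: S = E(K, 4) = 4; 0 ⊕ 4 = 4.
C2: S = E(K, 4) = 4; 5 ⊕ 4 = 1.
C3: S = E(K, 4) = 4; 8 ⊕ 4 = 12.
C4: S = E(K, 4) = 4; 7 ⊕ 4 = 3.
C5: S = E(K, 4) = 4; 0 ⊕ 4 = 4.

C1 = 4, C2 = 1, C3 = 12, C4 = 3, C5 = 4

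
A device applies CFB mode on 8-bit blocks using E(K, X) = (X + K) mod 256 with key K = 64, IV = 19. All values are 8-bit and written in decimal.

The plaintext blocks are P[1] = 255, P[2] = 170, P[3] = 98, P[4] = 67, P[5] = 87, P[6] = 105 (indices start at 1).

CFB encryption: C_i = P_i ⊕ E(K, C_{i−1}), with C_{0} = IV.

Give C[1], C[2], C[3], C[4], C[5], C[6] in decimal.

C[1] = 172, C[2] = 70, C[3] = 228, C[4] = 103, C[5] = 240, C[6] = 89

C[1]: E(K, 19) = 83; 255 ⊕ 83 = 172.
C[2]: E(K, 172) = 236; 170 ⊕ 236 = 70.
C[3]: E(K, 70) = 134; 98 ⊕ 134 = 228.
C[4]: E(K, 228) = 36; 67 ⊕ 36 = 103.
C[5]: E(K, 103) = 167; 87 ⊕ 167 = 240.
C[6]: E(K, 240) = 48; 105 ⊕ 48 = 89.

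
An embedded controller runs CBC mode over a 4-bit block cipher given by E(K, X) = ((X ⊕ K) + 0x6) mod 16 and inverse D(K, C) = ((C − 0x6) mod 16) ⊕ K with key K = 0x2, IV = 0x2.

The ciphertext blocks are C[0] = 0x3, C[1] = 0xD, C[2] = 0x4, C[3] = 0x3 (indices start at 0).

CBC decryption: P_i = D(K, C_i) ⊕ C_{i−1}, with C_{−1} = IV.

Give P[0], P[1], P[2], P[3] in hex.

P[0] = 0xD, P[1] = 0x6, P[2] = 0x1, P[3] = 0xB

P[0]: D(K, 0x3) = 0xF; 0xF ⊕ 0x2 = 0xD.
P[1]: D(K, 0xD) = 0x5; 0x5 ⊕ 0x3 = 0x6.
P[2]: D(K, 0x4) = 0xC; 0xC ⊕ 0xD = 0x1.
P[3]: D(K, 0x3) = 0xF; 0xF ⊕ 0x4 = 0xB.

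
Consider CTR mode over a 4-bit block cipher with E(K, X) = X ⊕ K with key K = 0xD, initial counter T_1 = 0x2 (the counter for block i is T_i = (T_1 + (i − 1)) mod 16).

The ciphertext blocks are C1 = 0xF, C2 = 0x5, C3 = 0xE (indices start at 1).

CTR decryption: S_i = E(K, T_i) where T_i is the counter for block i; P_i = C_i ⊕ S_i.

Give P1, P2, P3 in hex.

P1: T = 0x2, S = E(K, T) = 0xF; 0xF ⊕ 0xF = 0x0.
P2: T = 0x3, S = E(K, T) = 0xE; 0x5 ⊕ 0xE = 0xB.
P3: T = 0x4, S = E(K, T) = 0x9; 0xE ⊕ 0x9 = 0x7.

P1 = 0x0, P2 = 0xB, P3 = 0x7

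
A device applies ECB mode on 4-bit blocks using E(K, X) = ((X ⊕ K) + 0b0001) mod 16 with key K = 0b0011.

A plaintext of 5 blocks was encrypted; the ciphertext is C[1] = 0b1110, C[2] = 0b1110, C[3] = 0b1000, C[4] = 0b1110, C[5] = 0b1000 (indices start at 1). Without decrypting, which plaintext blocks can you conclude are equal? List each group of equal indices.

ECB encrypts each block independently with the same key, so equal ciphertext blocks imply equal plaintext blocks.
C[1] = C[2] = C[4] = 0b1110, so P[1] = P[2] = P[4].
C[3] = C[5] = 0b1000, so P[3] = P[5].

P[1] = P[2] = P[4]; P[3] = P[5]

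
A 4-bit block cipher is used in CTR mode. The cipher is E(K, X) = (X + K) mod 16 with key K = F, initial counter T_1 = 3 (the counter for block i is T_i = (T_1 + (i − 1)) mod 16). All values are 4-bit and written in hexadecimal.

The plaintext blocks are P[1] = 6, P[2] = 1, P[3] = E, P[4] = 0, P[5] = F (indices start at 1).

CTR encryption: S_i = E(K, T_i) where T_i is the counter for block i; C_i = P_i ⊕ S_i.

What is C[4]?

C[4] = 5

C[1]: T = 3, S = E(K, T) = 2; 6 ⊕ 2 = 4.
C[2]: T = 4, S = E(K, T) = 3; 1 ⊕ 3 = 2.
C[3]: T = 5, S = E(K, T) = 4; E ⊕ 4 = A.
C[4]: T = 6, S = E(K, T) = 5; 0 ⊕ 5 = 5.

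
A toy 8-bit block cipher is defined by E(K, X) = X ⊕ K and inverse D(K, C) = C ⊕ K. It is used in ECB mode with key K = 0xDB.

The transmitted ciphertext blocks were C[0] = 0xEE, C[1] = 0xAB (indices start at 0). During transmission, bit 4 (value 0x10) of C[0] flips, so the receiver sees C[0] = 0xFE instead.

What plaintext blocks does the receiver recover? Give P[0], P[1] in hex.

ECB decryption: P_i = D(K, C_i).
Only C[0] changed, to 0xFE. In ECB, a change in C_i affects only P_i. Decrypting the received ciphertext:
P[0]: D(K, 0xFE) = 0x25.
P[1]: D(K, 0xAB) = 0x70.
Blocks that differ from the original plaintext: P[0].

P[0] = 0x25, P[1] = 0x70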